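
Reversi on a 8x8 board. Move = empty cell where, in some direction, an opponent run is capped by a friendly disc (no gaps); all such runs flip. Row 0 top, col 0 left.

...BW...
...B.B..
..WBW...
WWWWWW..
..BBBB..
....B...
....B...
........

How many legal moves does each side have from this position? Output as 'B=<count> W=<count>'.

Answer: B=11 W=12

Derivation:
-- B to move --
(0,5): flips 1 -> legal
(1,1): flips 2 -> legal
(1,2): flips 2 -> legal
(1,4): flips 2 -> legal
(2,0): flips 1 -> legal
(2,1): flips 2 -> legal
(2,5): flips 3 -> legal
(2,6): flips 1 -> legal
(3,6): no bracket -> illegal
(4,0): flips 2 -> legal
(4,1): flips 1 -> legal
(4,6): flips 2 -> legal
B mobility = 11
-- W to move --
(0,2): flips 2 -> legal
(0,5): no bracket -> illegal
(0,6): flips 1 -> legal
(1,2): flips 1 -> legal
(1,4): flips 1 -> legal
(1,6): no bracket -> illegal
(2,5): no bracket -> illegal
(2,6): flips 1 -> legal
(3,6): no bracket -> illegal
(4,1): no bracket -> illegal
(4,6): no bracket -> illegal
(5,1): flips 1 -> legal
(5,2): flips 2 -> legal
(5,3): flips 3 -> legal
(5,5): flips 2 -> legal
(5,6): flips 1 -> legal
(6,3): no bracket -> illegal
(6,5): flips 2 -> legal
(7,3): no bracket -> illegal
(7,4): flips 3 -> legal
(7,5): no bracket -> illegal
W mobility = 12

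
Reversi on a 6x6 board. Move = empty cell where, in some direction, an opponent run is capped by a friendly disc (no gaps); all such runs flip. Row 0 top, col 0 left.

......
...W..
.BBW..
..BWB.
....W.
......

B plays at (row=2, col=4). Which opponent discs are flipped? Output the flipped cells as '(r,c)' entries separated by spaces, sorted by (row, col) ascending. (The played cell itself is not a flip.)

Answer: (2,3)

Derivation:
Dir NW: opp run (1,3), next='.' -> no flip
Dir N: first cell '.' (not opp) -> no flip
Dir NE: first cell '.' (not opp) -> no flip
Dir W: opp run (2,3) capped by B -> flip
Dir E: first cell '.' (not opp) -> no flip
Dir SW: opp run (3,3), next='.' -> no flip
Dir S: first cell 'B' (not opp) -> no flip
Dir SE: first cell '.' (not opp) -> no flip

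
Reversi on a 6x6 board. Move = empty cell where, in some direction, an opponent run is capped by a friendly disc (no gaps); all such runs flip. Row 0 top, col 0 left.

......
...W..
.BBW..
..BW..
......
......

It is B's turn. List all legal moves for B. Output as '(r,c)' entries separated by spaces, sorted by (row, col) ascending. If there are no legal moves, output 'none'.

Answer: (0,4) (1,4) (2,4) (3,4) (4,4)

Derivation:
(0,2): no bracket -> illegal
(0,3): no bracket -> illegal
(0,4): flips 1 -> legal
(1,2): no bracket -> illegal
(1,4): flips 1 -> legal
(2,4): flips 1 -> legal
(3,4): flips 1 -> legal
(4,2): no bracket -> illegal
(4,3): no bracket -> illegal
(4,4): flips 1 -> legal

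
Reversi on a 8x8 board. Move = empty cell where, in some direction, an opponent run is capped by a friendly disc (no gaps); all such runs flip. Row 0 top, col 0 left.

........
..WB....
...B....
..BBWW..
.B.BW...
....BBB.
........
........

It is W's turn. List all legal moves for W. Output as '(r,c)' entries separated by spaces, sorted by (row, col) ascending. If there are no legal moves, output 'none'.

(0,2): no bracket -> illegal
(0,3): no bracket -> illegal
(0,4): no bracket -> illegal
(1,4): flips 1 -> legal
(2,1): no bracket -> illegal
(2,2): flips 1 -> legal
(2,4): no bracket -> illegal
(3,0): no bracket -> illegal
(3,1): flips 2 -> legal
(4,0): no bracket -> illegal
(4,2): flips 1 -> legal
(4,5): no bracket -> illegal
(4,6): no bracket -> illegal
(4,7): no bracket -> illegal
(5,0): no bracket -> illegal
(5,1): no bracket -> illegal
(5,2): flips 1 -> legal
(5,3): no bracket -> illegal
(5,7): no bracket -> illegal
(6,3): no bracket -> illegal
(6,4): flips 1 -> legal
(6,5): no bracket -> illegal
(6,6): flips 1 -> legal
(6,7): no bracket -> illegal

Answer: (1,4) (2,2) (3,1) (4,2) (5,2) (6,4) (6,6)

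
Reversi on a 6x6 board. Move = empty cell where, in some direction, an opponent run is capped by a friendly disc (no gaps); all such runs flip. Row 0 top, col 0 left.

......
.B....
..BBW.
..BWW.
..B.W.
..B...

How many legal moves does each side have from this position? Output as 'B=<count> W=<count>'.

-- B to move --
(1,3): no bracket -> illegal
(1,4): no bracket -> illegal
(1,5): flips 2 -> legal
(2,5): flips 1 -> legal
(3,5): flips 2 -> legal
(4,3): flips 1 -> legal
(4,5): flips 1 -> legal
(5,3): no bracket -> illegal
(5,4): no bracket -> illegal
(5,5): flips 2 -> legal
B mobility = 6
-- W to move --
(0,0): flips 2 -> legal
(0,1): no bracket -> illegal
(0,2): no bracket -> illegal
(1,0): no bracket -> illegal
(1,2): flips 1 -> legal
(1,3): flips 1 -> legal
(1,4): no bracket -> illegal
(2,0): no bracket -> illegal
(2,1): flips 2 -> legal
(3,1): flips 1 -> legal
(4,1): no bracket -> illegal
(4,3): no bracket -> illegal
(5,1): flips 1 -> legal
(5,3): no bracket -> illegal
W mobility = 6

Answer: B=6 W=6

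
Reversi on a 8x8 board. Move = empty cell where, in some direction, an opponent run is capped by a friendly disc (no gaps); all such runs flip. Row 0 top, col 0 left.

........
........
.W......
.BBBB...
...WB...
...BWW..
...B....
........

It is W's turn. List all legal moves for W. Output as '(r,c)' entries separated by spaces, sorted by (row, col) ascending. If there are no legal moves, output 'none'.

(2,0): no bracket -> illegal
(2,2): flips 2 -> legal
(2,3): flips 1 -> legal
(2,4): flips 2 -> legal
(2,5): flips 1 -> legal
(3,0): no bracket -> illegal
(3,5): no bracket -> illegal
(4,0): no bracket -> illegal
(4,1): flips 1 -> legal
(4,2): no bracket -> illegal
(4,5): flips 1 -> legal
(5,2): flips 1 -> legal
(6,2): no bracket -> illegal
(6,4): no bracket -> illegal
(7,2): flips 1 -> legal
(7,3): flips 2 -> legal
(7,4): no bracket -> illegal

Answer: (2,2) (2,3) (2,4) (2,5) (4,1) (4,5) (5,2) (7,2) (7,3)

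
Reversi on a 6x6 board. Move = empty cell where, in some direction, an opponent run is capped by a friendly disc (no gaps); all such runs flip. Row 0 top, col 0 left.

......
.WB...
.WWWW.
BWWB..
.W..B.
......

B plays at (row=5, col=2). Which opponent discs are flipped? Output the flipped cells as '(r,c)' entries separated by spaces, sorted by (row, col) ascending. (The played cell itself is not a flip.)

Answer: (4,1)

Derivation:
Dir NW: opp run (4,1) capped by B -> flip
Dir N: first cell '.' (not opp) -> no flip
Dir NE: first cell '.' (not opp) -> no flip
Dir W: first cell '.' (not opp) -> no flip
Dir E: first cell '.' (not opp) -> no flip
Dir SW: edge -> no flip
Dir S: edge -> no flip
Dir SE: edge -> no flip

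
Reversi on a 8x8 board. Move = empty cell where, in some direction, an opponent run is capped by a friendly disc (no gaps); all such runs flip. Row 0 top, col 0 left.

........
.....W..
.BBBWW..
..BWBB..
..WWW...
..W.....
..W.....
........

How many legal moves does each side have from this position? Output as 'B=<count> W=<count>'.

-- B to move --
(0,4): no bracket -> illegal
(0,5): flips 2 -> legal
(0,6): no bracket -> illegal
(1,3): flips 1 -> legal
(1,4): flips 1 -> legal
(1,6): flips 1 -> legal
(2,6): flips 2 -> legal
(3,1): no bracket -> illegal
(3,6): no bracket -> illegal
(4,1): no bracket -> illegal
(4,5): no bracket -> illegal
(5,1): no bracket -> illegal
(5,3): flips 3 -> legal
(5,4): flips 2 -> legal
(5,5): flips 2 -> legal
(6,1): flips 2 -> legal
(6,3): no bracket -> illegal
(7,1): no bracket -> illegal
(7,2): flips 3 -> legal
(7,3): no bracket -> illegal
B mobility = 10
-- W to move --
(1,0): flips 2 -> legal
(1,1): flips 1 -> legal
(1,2): flips 2 -> legal
(1,3): flips 1 -> legal
(1,4): no bracket -> illegal
(2,0): flips 3 -> legal
(2,6): flips 1 -> legal
(3,0): no bracket -> illegal
(3,1): flips 1 -> legal
(3,6): flips 2 -> legal
(4,1): no bracket -> illegal
(4,5): flips 1 -> legal
(4,6): flips 1 -> legal
W mobility = 10

Answer: B=10 W=10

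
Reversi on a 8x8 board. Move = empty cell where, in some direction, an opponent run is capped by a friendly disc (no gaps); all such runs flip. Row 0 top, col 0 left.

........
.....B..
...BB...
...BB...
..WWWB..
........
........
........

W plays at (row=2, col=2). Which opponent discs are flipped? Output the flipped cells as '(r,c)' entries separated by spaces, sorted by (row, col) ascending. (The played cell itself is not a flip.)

Answer: (3,3)

Derivation:
Dir NW: first cell '.' (not opp) -> no flip
Dir N: first cell '.' (not opp) -> no flip
Dir NE: first cell '.' (not opp) -> no flip
Dir W: first cell '.' (not opp) -> no flip
Dir E: opp run (2,3) (2,4), next='.' -> no flip
Dir SW: first cell '.' (not opp) -> no flip
Dir S: first cell '.' (not opp) -> no flip
Dir SE: opp run (3,3) capped by W -> flip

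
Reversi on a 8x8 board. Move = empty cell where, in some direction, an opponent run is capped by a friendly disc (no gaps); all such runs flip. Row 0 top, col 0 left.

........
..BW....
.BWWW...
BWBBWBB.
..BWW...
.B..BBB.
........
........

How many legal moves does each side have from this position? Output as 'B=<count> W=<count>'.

Answer: B=10 W=15

Derivation:
-- B to move --
(0,2): flips 2 -> legal
(0,3): flips 2 -> legal
(0,4): no bracket -> illegal
(1,1): flips 1 -> legal
(1,4): flips 5 -> legal
(1,5): flips 1 -> legal
(2,0): flips 1 -> legal
(2,5): flips 3 -> legal
(4,0): no bracket -> illegal
(4,1): flips 1 -> legal
(4,5): flips 4 -> legal
(5,2): no bracket -> illegal
(5,3): flips 2 -> legal
B mobility = 10
-- W to move --
(0,1): flips 1 -> legal
(0,2): flips 1 -> legal
(0,3): no bracket -> illegal
(1,0): flips 2 -> legal
(1,1): flips 2 -> legal
(2,0): flips 1 -> legal
(2,5): no bracket -> illegal
(2,6): flips 1 -> legal
(2,7): no bracket -> illegal
(3,7): flips 2 -> legal
(4,0): no bracket -> illegal
(4,1): flips 2 -> legal
(4,5): no bracket -> illegal
(4,6): flips 1 -> legal
(4,7): no bracket -> illegal
(5,0): no bracket -> illegal
(5,2): flips 2 -> legal
(5,3): flips 1 -> legal
(5,7): no bracket -> illegal
(6,0): flips 3 -> legal
(6,1): no bracket -> illegal
(6,2): no bracket -> illegal
(6,3): no bracket -> illegal
(6,4): flips 1 -> legal
(6,5): flips 1 -> legal
(6,6): flips 1 -> legal
(6,7): no bracket -> illegal
W mobility = 15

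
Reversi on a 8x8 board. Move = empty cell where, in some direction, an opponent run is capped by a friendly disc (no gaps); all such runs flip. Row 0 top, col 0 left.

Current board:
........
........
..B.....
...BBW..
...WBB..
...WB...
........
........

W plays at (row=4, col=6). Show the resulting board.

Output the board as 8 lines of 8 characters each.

Answer: ........
........
..B.....
...BBW..
...WWWW.
...WB...
........
........

Derivation:
Place W at (4,6); scan 8 dirs for brackets.
Dir NW: first cell 'W' (not opp) -> no flip
Dir N: first cell '.' (not opp) -> no flip
Dir NE: first cell '.' (not opp) -> no flip
Dir W: opp run (4,5) (4,4) capped by W -> flip
Dir E: first cell '.' (not opp) -> no flip
Dir SW: first cell '.' (not opp) -> no flip
Dir S: first cell '.' (not opp) -> no flip
Dir SE: first cell '.' (not opp) -> no flip
All flips: (4,4) (4,5)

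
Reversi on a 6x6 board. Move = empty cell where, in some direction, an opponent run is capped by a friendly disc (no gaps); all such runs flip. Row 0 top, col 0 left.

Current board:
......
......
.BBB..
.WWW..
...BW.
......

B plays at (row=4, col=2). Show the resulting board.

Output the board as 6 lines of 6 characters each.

Answer: ......
......
.BBB..
.WBW..
..BBW.
......

Derivation:
Place B at (4,2); scan 8 dirs for brackets.
Dir NW: opp run (3,1), next='.' -> no flip
Dir N: opp run (3,2) capped by B -> flip
Dir NE: opp run (3,3), next='.' -> no flip
Dir W: first cell '.' (not opp) -> no flip
Dir E: first cell 'B' (not opp) -> no flip
Dir SW: first cell '.' (not opp) -> no flip
Dir S: first cell '.' (not opp) -> no flip
Dir SE: first cell '.' (not opp) -> no flip
All flips: (3,2)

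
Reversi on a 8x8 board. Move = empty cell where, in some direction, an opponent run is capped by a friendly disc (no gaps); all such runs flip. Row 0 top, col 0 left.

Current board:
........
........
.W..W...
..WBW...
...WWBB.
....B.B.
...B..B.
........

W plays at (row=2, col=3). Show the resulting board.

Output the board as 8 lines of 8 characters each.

Place W at (2,3); scan 8 dirs for brackets.
Dir NW: first cell '.' (not opp) -> no flip
Dir N: first cell '.' (not opp) -> no flip
Dir NE: first cell '.' (not opp) -> no flip
Dir W: first cell '.' (not opp) -> no flip
Dir E: first cell 'W' (not opp) -> no flip
Dir SW: first cell 'W' (not opp) -> no flip
Dir S: opp run (3,3) capped by W -> flip
Dir SE: first cell 'W' (not opp) -> no flip
All flips: (3,3)

Answer: ........
........
.W.WW...
..WWW...
...WWBB.
....B.B.
...B..B.
........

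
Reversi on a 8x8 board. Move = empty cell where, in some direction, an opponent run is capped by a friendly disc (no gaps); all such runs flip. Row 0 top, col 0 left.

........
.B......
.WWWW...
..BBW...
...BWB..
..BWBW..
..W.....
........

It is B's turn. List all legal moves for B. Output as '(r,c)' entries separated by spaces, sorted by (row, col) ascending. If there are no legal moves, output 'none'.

(1,0): flips 1 -> legal
(1,2): flips 3 -> legal
(1,3): flips 1 -> legal
(1,4): flips 4 -> legal
(1,5): flips 1 -> legal
(2,0): no bracket -> illegal
(2,5): flips 1 -> legal
(3,0): no bracket -> illegal
(3,1): flips 1 -> legal
(3,5): flips 1 -> legal
(4,2): no bracket -> illegal
(4,6): no bracket -> illegal
(5,1): no bracket -> illegal
(5,6): flips 1 -> legal
(6,1): no bracket -> illegal
(6,3): flips 1 -> legal
(6,4): no bracket -> illegal
(6,5): flips 1 -> legal
(6,6): flips 2 -> legal
(7,1): no bracket -> illegal
(7,2): flips 1 -> legal
(7,3): no bracket -> illegal

Answer: (1,0) (1,2) (1,3) (1,4) (1,5) (2,5) (3,1) (3,5) (5,6) (6,3) (6,5) (6,6) (7,2)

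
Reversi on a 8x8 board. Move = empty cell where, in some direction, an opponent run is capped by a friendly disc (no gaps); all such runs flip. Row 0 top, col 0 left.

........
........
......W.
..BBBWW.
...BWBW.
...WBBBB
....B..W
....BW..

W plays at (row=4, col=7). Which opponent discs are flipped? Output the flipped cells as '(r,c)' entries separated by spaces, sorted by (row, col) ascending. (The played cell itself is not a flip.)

Answer: (5,7)

Derivation:
Dir NW: first cell 'W' (not opp) -> no flip
Dir N: first cell '.' (not opp) -> no flip
Dir NE: edge -> no flip
Dir W: first cell 'W' (not opp) -> no flip
Dir E: edge -> no flip
Dir SW: opp run (5,6), next='.' -> no flip
Dir S: opp run (5,7) capped by W -> flip
Dir SE: edge -> no flip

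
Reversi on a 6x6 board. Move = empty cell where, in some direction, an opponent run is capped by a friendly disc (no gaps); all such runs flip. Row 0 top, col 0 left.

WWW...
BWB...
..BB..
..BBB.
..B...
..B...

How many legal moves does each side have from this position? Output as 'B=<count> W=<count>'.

-- B to move --
(0,3): no bracket -> illegal
(1,3): no bracket -> illegal
(2,0): no bracket -> illegal
(2,1): no bracket -> illegal
B mobility = 0
-- W to move --
(0,3): no bracket -> illegal
(1,3): flips 1 -> legal
(1,4): no bracket -> illegal
(2,0): flips 1 -> legal
(2,1): no bracket -> illegal
(2,4): no bracket -> illegal
(2,5): no bracket -> illegal
(3,1): no bracket -> illegal
(3,5): no bracket -> illegal
(4,1): no bracket -> illegal
(4,3): no bracket -> illegal
(4,4): flips 2 -> legal
(4,5): flips 3 -> legal
(5,1): no bracket -> illegal
(5,3): no bracket -> illegal
W mobility = 4

Answer: B=0 W=4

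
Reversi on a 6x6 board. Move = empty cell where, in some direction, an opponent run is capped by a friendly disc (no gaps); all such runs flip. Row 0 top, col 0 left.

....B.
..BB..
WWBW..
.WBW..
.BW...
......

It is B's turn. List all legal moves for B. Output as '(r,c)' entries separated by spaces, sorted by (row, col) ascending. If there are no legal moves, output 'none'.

(1,0): flips 1 -> legal
(1,1): flips 2 -> legal
(1,4): flips 1 -> legal
(2,4): flips 1 -> legal
(3,0): flips 2 -> legal
(3,4): flips 2 -> legal
(4,0): flips 1 -> legal
(4,3): flips 3 -> legal
(4,4): flips 1 -> legal
(5,1): no bracket -> illegal
(5,2): flips 1 -> legal
(5,3): no bracket -> illegal

Answer: (1,0) (1,1) (1,4) (2,4) (3,0) (3,4) (4,0) (4,3) (4,4) (5,2)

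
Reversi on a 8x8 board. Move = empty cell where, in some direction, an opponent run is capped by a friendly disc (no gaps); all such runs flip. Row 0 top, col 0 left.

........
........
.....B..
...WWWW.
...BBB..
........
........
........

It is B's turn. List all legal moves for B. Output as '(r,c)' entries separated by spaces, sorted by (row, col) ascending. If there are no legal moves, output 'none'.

Answer: (2,2) (2,3) (2,4) (2,6) (2,7) (4,7)

Derivation:
(2,2): flips 1 -> legal
(2,3): flips 2 -> legal
(2,4): flips 1 -> legal
(2,6): flips 1 -> legal
(2,7): flips 1 -> legal
(3,2): no bracket -> illegal
(3,7): no bracket -> illegal
(4,2): no bracket -> illegal
(4,6): no bracket -> illegal
(4,7): flips 1 -> legal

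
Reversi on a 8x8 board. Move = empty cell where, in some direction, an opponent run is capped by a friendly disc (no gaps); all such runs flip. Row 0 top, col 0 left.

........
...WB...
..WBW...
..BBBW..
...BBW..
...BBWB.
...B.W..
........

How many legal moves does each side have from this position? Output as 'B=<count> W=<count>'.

-- B to move --
(0,2): no bracket -> illegal
(0,3): flips 1 -> legal
(0,4): no bracket -> illegal
(1,1): flips 1 -> legal
(1,2): flips 2 -> legal
(1,5): flips 1 -> legal
(2,1): flips 1 -> legal
(2,5): flips 1 -> legal
(2,6): flips 1 -> legal
(3,1): no bracket -> illegal
(3,6): flips 2 -> legal
(4,6): flips 1 -> legal
(6,4): no bracket -> illegal
(6,6): flips 1 -> legal
(7,4): flips 1 -> legal
(7,5): no bracket -> illegal
(7,6): flips 1 -> legal
B mobility = 12
-- W to move --
(0,3): no bracket -> illegal
(0,4): flips 1 -> legal
(0,5): no bracket -> illegal
(1,2): flips 2 -> legal
(1,5): flips 1 -> legal
(2,1): flips 3 -> legal
(2,5): no bracket -> illegal
(3,1): flips 3 -> legal
(4,1): no bracket -> illegal
(4,2): flips 4 -> legal
(4,6): no bracket -> illegal
(4,7): flips 1 -> legal
(5,2): flips 2 -> legal
(5,7): flips 1 -> legal
(6,2): flips 2 -> legal
(6,4): flips 3 -> legal
(6,6): no bracket -> illegal
(6,7): flips 1 -> legal
(7,2): flips 2 -> legal
(7,3): flips 5 -> legal
(7,4): no bracket -> illegal
W mobility = 14

Answer: B=12 W=14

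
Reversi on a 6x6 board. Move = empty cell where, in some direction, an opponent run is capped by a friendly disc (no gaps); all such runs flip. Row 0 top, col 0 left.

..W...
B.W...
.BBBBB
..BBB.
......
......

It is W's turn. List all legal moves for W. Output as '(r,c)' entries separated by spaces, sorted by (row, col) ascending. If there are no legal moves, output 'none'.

Answer: (3,0) (4,2) (4,5)

Derivation:
(0,0): no bracket -> illegal
(0,1): no bracket -> illegal
(1,1): no bracket -> illegal
(1,3): no bracket -> illegal
(1,4): no bracket -> illegal
(1,5): no bracket -> illegal
(2,0): no bracket -> illegal
(3,0): flips 1 -> legal
(3,1): no bracket -> illegal
(3,5): no bracket -> illegal
(4,1): no bracket -> illegal
(4,2): flips 2 -> legal
(4,3): no bracket -> illegal
(4,4): no bracket -> illegal
(4,5): flips 2 -> legal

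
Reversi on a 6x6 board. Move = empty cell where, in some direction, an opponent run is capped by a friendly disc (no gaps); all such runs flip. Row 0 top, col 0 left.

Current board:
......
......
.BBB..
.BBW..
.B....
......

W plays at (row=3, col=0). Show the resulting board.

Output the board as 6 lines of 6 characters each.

Place W at (3,0); scan 8 dirs for brackets.
Dir NW: edge -> no flip
Dir N: first cell '.' (not opp) -> no flip
Dir NE: opp run (2,1), next='.' -> no flip
Dir W: edge -> no flip
Dir E: opp run (3,1) (3,2) capped by W -> flip
Dir SW: edge -> no flip
Dir S: first cell '.' (not opp) -> no flip
Dir SE: opp run (4,1), next='.' -> no flip
All flips: (3,1) (3,2)

Answer: ......
......
.BBB..
WWWW..
.B....
......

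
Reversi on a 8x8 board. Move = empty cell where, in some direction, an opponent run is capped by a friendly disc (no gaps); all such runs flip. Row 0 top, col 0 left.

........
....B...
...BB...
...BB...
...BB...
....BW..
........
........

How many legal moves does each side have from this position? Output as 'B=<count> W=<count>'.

-- B to move --
(4,5): no bracket -> illegal
(4,6): no bracket -> illegal
(5,6): flips 1 -> legal
(6,4): no bracket -> illegal
(6,5): no bracket -> illegal
(6,6): flips 1 -> legal
B mobility = 2
-- W to move --
(0,3): no bracket -> illegal
(0,4): no bracket -> illegal
(0,5): no bracket -> illegal
(1,2): no bracket -> illegal
(1,3): no bracket -> illegal
(1,5): no bracket -> illegal
(2,2): flips 2 -> legal
(2,5): no bracket -> illegal
(3,2): no bracket -> illegal
(3,5): no bracket -> illegal
(4,2): no bracket -> illegal
(4,5): no bracket -> illegal
(5,2): no bracket -> illegal
(5,3): flips 1 -> legal
(6,3): no bracket -> illegal
(6,4): no bracket -> illegal
(6,5): no bracket -> illegal
W mobility = 2

Answer: B=2 W=2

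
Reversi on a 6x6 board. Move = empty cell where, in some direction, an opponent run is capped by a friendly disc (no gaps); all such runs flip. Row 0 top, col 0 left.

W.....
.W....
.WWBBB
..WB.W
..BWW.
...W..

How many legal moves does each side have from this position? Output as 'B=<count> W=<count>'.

-- B to move --
(0,1): no bracket -> illegal
(0,2): no bracket -> illegal
(1,0): no bracket -> illegal
(1,2): flips 2 -> legal
(1,3): no bracket -> illegal
(2,0): flips 2 -> legal
(3,0): no bracket -> illegal
(3,1): flips 1 -> legal
(3,4): no bracket -> illegal
(4,1): flips 1 -> legal
(4,5): flips 3 -> legal
(5,2): no bracket -> illegal
(5,4): no bracket -> illegal
(5,5): flips 1 -> legal
B mobility = 6
-- W to move --
(1,2): no bracket -> illegal
(1,3): flips 3 -> legal
(1,4): flips 1 -> legal
(1,5): flips 1 -> legal
(3,1): flips 1 -> legal
(3,4): flips 1 -> legal
(4,1): flips 1 -> legal
(5,1): no bracket -> illegal
(5,2): flips 1 -> legal
W mobility = 7

Answer: B=6 W=7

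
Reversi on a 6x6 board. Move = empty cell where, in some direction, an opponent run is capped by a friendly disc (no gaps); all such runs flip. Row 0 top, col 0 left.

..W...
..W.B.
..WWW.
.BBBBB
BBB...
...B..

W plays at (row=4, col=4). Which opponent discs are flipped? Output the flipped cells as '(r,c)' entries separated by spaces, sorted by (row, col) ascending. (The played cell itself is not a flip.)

Dir NW: opp run (3,3) capped by W -> flip
Dir N: opp run (3,4) capped by W -> flip
Dir NE: opp run (3,5), next=edge -> no flip
Dir W: first cell '.' (not opp) -> no flip
Dir E: first cell '.' (not opp) -> no flip
Dir SW: opp run (5,3), next=edge -> no flip
Dir S: first cell '.' (not opp) -> no flip
Dir SE: first cell '.' (not opp) -> no flip

Answer: (3,3) (3,4)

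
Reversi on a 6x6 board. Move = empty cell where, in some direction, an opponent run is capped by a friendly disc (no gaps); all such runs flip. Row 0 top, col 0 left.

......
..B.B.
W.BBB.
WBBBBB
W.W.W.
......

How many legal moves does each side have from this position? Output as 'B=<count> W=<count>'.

Answer: B=5 W=5

Derivation:
-- B to move --
(1,0): no bracket -> illegal
(1,1): no bracket -> illegal
(2,1): no bracket -> illegal
(4,1): no bracket -> illegal
(4,3): no bracket -> illegal
(4,5): no bracket -> illegal
(5,0): no bracket -> illegal
(5,1): flips 1 -> legal
(5,2): flips 1 -> legal
(5,3): flips 2 -> legal
(5,4): flips 1 -> legal
(5,5): flips 1 -> legal
B mobility = 5
-- W to move --
(0,1): no bracket -> illegal
(0,2): flips 3 -> legal
(0,3): no bracket -> illegal
(0,4): flips 3 -> legal
(0,5): no bracket -> illegal
(1,1): flips 2 -> legal
(1,3): flips 2 -> legal
(1,5): flips 2 -> legal
(2,1): no bracket -> illegal
(2,5): no bracket -> illegal
(4,1): no bracket -> illegal
(4,3): no bracket -> illegal
(4,5): no bracket -> illegal
W mobility = 5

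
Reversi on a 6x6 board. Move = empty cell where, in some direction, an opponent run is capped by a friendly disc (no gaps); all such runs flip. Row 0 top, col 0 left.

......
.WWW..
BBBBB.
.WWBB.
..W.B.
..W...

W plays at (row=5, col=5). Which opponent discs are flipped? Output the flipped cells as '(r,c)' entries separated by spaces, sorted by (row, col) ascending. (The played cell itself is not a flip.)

Dir NW: opp run (4,4) (3,3) (2,2) capped by W -> flip
Dir N: first cell '.' (not opp) -> no flip
Dir NE: edge -> no flip
Dir W: first cell '.' (not opp) -> no flip
Dir E: edge -> no flip
Dir SW: edge -> no flip
Dir S: edge -> no flip
Dir SE: edge -> no flip

Answer: (2,2) (3,3) (4,4)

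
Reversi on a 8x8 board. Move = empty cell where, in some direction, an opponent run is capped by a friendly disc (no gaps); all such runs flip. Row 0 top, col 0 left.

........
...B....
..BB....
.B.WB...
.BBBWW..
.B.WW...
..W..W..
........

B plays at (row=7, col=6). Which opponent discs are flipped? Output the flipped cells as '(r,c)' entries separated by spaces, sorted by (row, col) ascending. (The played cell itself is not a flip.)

Dir NW: opp run (6,5) (5,4) capped by B -> flip
Dir N: first cell '.' (not opp) -> no flip
Dir NE: first cell '.' (not opp) -> no flip
Dir W: first cell '.' (not opp) -> no flip
Dir E: first cell '.' (not opp) -> no flip
Dir SW: edge -> no flip
Dir S: edge -> no flip
Dir SE: edge -> no flip

Answer: (5,4) (6,5)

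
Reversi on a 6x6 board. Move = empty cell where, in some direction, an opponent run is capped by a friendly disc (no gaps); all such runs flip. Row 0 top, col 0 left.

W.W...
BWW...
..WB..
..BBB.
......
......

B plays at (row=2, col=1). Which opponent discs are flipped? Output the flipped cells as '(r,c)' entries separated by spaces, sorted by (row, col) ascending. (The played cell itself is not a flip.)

Dir NW: first cell 'B' (not opp) -> no flip
Dir N: opp run (1,1), next='.' -> no flip
Dir NE: opp run (1,2), next='.' -> no flip
Dir W: first cell '.' (not opp) -> no flip
Dir E: opp run (2,2) capped by B -> flip
Dir SW: first cell '.' (not opp) -> no flip
Dir S: first cell '.' (not opp) -> no flip
Dir SE: first cell 'B' (not opp) -> no flip

Answer: (2,2)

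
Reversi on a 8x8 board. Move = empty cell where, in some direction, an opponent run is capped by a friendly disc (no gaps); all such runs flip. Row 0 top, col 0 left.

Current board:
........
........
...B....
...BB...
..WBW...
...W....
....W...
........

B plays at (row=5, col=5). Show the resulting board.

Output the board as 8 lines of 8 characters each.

Answer: ........
........
...B....
...BB...
..WBB...
...W.B..
....W...
........

Derivation:
Place B at (5,5); scan 8 dirs for brackets.
Dir NW: opp run (4,4) capped by B -> flip
Dir N: first cell '.' (not opp) -> no flip
Dir NE: first cell '.' (not opp) -> no flip
Dir W: first cell '.' (not opp) -> no flip
Dir E: first cell '.' (not opp) -> no flip
Dir SW: opp run (6,4), next='.' -> no flip
Dir S: first cell '.' (not opp) -> no flip
Dir SE: first cell '.' (not opp) -> no flip
All flips: (4,4)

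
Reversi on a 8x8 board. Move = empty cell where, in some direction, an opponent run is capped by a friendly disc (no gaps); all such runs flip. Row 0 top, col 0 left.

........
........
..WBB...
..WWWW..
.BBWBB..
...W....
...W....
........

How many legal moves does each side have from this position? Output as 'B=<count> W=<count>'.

Answer: B=9 W=14

Derivation:
-- B to move --
(1,1): flips 2 -> legal
(1,2): flips 2 -> legal
(1,3): no bracket -> illegal
(2,1): flips 1 -> legal
(2,5): flips 1 -> legal
(2,6): flips 1 -> legal
(3,1): no bracket -> illegal
(3,6): no bracket -> illegal
(4,6): flips 1 -> legal
(5,2): no bracket -> illegal
(5,4): no bracket -> illegal
(6,2): flips 1 -> legal
(6,4): flips 1 -> legal
(7,2): no bracket -> illegal
(7,3): flips 4 -> legal
(7,4): no bracket -> illegal
B mobility = 9
-- W to move --
(1,2): flips 1 -> legal
(1,3): flips 2 -> legal
(1,4): flips 2 -> legal
(1,5): flips 1 -> legal
(2,5): flips 2 -> legal
(3,0): no bracket -> illegal
(3,1): flips 1 -> legal
(3,6): no bracket -> illegal
(4,0): flips 2 -> legal
(4,6): flips 2 -> legal
(5,0): flips 1 -> legal
(5,1): flips 1 -> legal
(5,2): flips 1 -> legal
(5,4): flips 1 -> legal
(5,5): flips 2 -> legal
(5,6): flips 1 -> legal
W mobility = 14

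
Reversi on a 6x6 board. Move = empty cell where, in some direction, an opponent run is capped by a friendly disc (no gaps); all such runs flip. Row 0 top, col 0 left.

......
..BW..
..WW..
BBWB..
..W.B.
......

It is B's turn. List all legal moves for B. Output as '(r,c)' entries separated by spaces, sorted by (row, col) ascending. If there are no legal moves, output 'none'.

(0,2): no bracket -> illegal
(0,3): flips 2 -> legal
(0,4): flips 2 -> legal
(1,1): flips 1 -> legal
(1,4): flips 1 -> legal
(2,1): no bracket -> illegal
(2,4): no bracket -> illegal
(3,4): flips 1 -> legal
(4,1): no bracket -> illegal
(4,3): no bracket -> illegal
(5,1): flips 1 -> legal
(5,2): flips 3 -> legal
(5,3): flips 1 -> legal

Answer: (0,3) (0,4) (1,1) (1,4) (3,4) (5,1) (5,2) (5,3)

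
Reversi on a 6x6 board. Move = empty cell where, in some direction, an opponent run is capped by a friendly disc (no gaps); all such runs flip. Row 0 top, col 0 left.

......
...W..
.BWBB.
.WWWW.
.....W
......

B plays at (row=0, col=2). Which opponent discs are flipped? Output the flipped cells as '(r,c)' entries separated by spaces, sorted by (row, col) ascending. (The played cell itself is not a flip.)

Dir NW: edge -> no flip
Dir N: edge -> no flip
Dir NE: edge -> no flip
Dir W: first cell '.' (not opp) -> no flip
Dir E: first cell '.' (not opp) -> no flip
Dir SW: first cell '.' (not opp) -> no flip
Dir S: first cell '.' (not opp) -> no flip
Dir SE: opp run (1,3) capped by B -> flip

Answer: (1,3)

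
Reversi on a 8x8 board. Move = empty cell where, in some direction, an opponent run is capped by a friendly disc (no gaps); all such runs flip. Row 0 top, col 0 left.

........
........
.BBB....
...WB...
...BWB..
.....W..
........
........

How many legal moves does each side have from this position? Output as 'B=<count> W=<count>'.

-- B to move --
(2,4): no bracket -> illegal
(3,2): flips 1 -> legal
(3,5): no bracket -> illegal
(4,2): no bracket -> illegal
(4,6): no bracket -> illegal
(5,3): no bracket -> illegal
(5,4): flips 1 -> legal
(5,6): no bracket -> illegal
(6,4): no bracket -> illegal
(6,5): flips 1 -> legal
(6,6): flips 3 -> legal
B mobility = 4
-- W to move --
(1,0): no bracket -> illegal
(1,1): flips 1 -> legal
(1,2): no bracket -> illegal
(1,3): flips 1 -> legal
(1,4): no bracket -> illegal
(2,0): no bracket -> illegal
(2,4): flips 1 -> legal
(2,5): no bracket -> illegal
(3,0): no bracket -> illegal
(3,1): no bracket -> illegal
(3,2): no bracket -> illegal
(3,5): flips 2 -> legal
(3,6): no bracket -> illegal
(4,2): flips 1 -> legal
(4,6): flips 1 -> legal
(5,2): no bracket -> illegal
(5,3): flips 1 -> legal
(5,4): no bracket -> illegal
(5,6): no bracket -> illegal
W mobility = 7

Answer: B=4 W=7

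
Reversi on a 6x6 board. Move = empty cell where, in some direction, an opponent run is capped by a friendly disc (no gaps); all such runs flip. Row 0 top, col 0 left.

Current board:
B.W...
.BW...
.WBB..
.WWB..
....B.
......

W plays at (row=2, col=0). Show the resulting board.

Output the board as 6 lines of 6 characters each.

Answer: B.W...
.WW...
WWBB..
.WWB..
....B.
......

Derivation:
Place W at (2,0); scan 8 dirs for brackets.
Dir NW: edge -> no flip
Dir N: first cell '.' (not opp) -> no flip
Dir NE: opp run (1,1) capped by W -> flip
Dir W: edge -> no flip
Dir E: first cell 'W' (not opp) -> no flip
Dir SW: edge -> no flip
Dir S: first cell '.' (not opp) -> no flip
Dir SE: first cell 'W' (not opp) -> no flip
All flips: (1,1)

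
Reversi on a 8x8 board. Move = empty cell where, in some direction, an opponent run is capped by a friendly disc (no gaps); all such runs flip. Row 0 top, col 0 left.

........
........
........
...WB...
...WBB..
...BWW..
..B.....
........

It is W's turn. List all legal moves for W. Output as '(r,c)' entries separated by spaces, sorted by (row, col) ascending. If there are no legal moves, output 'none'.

(2,3): no bracket -> illegal
(2,4): flips 2 -> legal
(2,5): flips 1 -> legal
(3,5): flips 2 -> legal
(3,6): flips 1 -> legal
(4,2): no bracket -> illegal
(4,6): flips 2 -> legal
(5,1): no bracket -> illegal
(5,2): flips 1 -> legal
(5,6): no bracket -> illegal
(6,1): no bracket -> illegal
(6,3): flips 1 -> legal
(6,4): no bracket -> illegal
(7,1): no bracket -> illegal
(7,2): no bracket -> illegal
(7,3): no bracket -> illegal

Answer: (2,4) (2,5) (3,5) (3,6) (4,6) (5,2) (6,3)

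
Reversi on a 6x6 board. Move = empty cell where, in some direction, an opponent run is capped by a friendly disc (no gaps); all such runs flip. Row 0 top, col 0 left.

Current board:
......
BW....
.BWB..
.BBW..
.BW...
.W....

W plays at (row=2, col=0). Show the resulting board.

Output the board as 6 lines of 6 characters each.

Place W at (2,0); scan 8 dirs for brackets.
Dir NW: edge -> no flip
Dir N: opp run (1,0), next='.' -> no flip
Dir NE: first cell 'W' (not opp) -> no flip
Dir W: edge -> no flip
Dir E: opp run (2,1) capped by W -> flip
Dir SW: edge -> no flip
Dir S: first cell '.' (not opp) -> no flip
Dir SE: opp run (3,1) capped by W -> flip
All flips: (2,1) (3,1)

Answer: ......
BW....
WWWB..
.WBW..
.BW...
.W....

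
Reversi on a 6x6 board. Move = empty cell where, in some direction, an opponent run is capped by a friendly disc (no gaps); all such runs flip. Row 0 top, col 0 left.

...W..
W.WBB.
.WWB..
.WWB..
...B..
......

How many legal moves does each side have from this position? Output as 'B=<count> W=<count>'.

Answer: B=6 W=9

Derivation:
-- B to move --
(0,0): no bracket -> illegal
(0,1): flips 1 -> legal
(0,2): no bracket -> illegal
(0,4): no bracket -> illegal
(1,1): flips 2 -> legal
(2,0): flips 2 -> legal
(3,0): flips 2 -> legal
(4,0): flips 2 -> legal
(4,1): flips 1 -> legal
(4,2): no bracket -> illegal
B mobility = 6
-- W to move --
(0,2): no bracket -> illegal
(0,4): flips 1 -> legal
(0,5): flips 2 -> legal
(1,5): flips 2 -> legal
(2,4): flips 1 -> legal
(2,5): flips 1 -> legal
(3,4): flips 2 -> legal
(4,2): no bracket -> illegal
(4,4): flips 1 -> legal
(5,2): no bracket -> illegal
(5,3): flips 4 -> legal
(5,4): flips 1 -> legal
W mobility = 9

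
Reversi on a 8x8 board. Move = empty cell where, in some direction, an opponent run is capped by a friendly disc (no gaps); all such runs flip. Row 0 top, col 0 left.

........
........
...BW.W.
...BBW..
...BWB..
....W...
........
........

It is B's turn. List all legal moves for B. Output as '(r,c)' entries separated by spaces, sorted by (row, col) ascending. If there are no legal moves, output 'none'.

(1,3): no bracket -> illegal
(1,4): flips 1 -> legal
(1,5): flips 1 -> legal
(1,6): no bracket -> illegal
(1,7): no bracket -> illegal
(2,5): flips 2 -> legal
(2,7): no bracket -> illegal
(3,6): flips 1 -> legal
(3,7): no bracket -> illegal
(4,6): no bracket -> illegal
(5,3): no bracket -> illegal
(5,5): flips 1 -> legal
(6,3): flips 1 -> legal
(6,4): flips 2 -> legal
(6,5): flips 1 -> legal

Answer: (1,4) (1,5) (2,5) (3,6) (5,5) (6,3) (6,4) (6,5)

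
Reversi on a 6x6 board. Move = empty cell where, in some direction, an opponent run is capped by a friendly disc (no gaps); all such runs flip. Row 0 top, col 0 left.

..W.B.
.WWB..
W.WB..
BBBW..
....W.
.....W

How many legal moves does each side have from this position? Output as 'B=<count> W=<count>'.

-- B to move --
(0,0): no bracket -> illegal
(0,1): flips 1 -> legal
(0,3): no bracket -> illegal
(1,0): flips 3 -> legal
(2,1): flips 1 -> legal
(2,4): no bracket -> illegal
(3,4): flips 1 -> legal
(3,5): no bracket -> illegal
(4,2): no bracket -> illegal
(4,3): flips 1 -> legal
(4,5): no bracket -> illegal
(5,3): no bracket -> illegal
(5,4): no bracket -> illegal
B mobility = 5
-- W to move --
(0,3): flips 2 -> legal
(0,5): no bracket -> illegal
(1,4): flips 1 -> legal
(1,5): no bracket -> illegal
(2,1): no bracket -> illegal
(2,4): flips 2 -> legal
(3,4): flips 1 -> legal
(4,0): flips 2 -> legal
(4,1): no bracket -> illegal
(4,2): flips 2 -> legal
(4,3): no bracket -> illegal
W mobility = 6

Answer: B=5 W=6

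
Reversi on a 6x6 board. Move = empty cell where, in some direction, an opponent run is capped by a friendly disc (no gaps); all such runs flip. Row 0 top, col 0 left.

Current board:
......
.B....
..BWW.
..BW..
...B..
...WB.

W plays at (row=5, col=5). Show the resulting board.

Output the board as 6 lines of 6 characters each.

Answer: ......
.B....
..BWW.
..BW..
...B..
...WWW

Derivation:
Place W at (5,5); scan 8 dirs for brackets.
Dir NW: first cell '.' (not opp) -> no flip
Dir N: first cell '.' (not opp) -> no flip
Dir NE: edge -> no flip
Dir W: opp run (5,4) capped by W -> flip
Dir E: edge -> no flip
Dir SW: edge -> no flip
Dir S: edge -> no flip
Dir SE: edge -> no flip
All flips: (5,4)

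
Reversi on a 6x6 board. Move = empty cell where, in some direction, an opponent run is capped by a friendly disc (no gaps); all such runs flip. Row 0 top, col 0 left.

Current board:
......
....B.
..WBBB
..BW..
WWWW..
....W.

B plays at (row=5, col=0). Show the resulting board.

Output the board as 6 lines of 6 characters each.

Answer: ......
....B.
..WBBB
..BW..
WBWW..
B...W.

Derivation:
Place B at (5,0); scan 8 dirs for brackets.
Dir NW: edge -> no flip
Dir N: opp run (4,0), next='.' -> no flip
Dir NE: opp run (4,1) capped by B -> flip
Dir W: edge -> no flip
Dir E: first cell '.' (not opp) -> no flip
Dir SW: edge -> no flip
Dir S: edge -> no flip
Dir SE: edge -> no flip
All flips: (4,1)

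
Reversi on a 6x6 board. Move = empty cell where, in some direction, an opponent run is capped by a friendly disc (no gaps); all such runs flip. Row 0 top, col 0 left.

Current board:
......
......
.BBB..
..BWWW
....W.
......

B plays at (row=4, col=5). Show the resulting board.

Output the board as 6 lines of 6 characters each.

Place B at (4,5); scan 8 dirs for brackets.
Dir NW: opp run (3,4) capped by B -> flip
Dir N: opp run (3,5), next='.' -> no flip
Dir NE: edge -> no flip
Dir W: opp run (4,4), next='.' -> no flip
Dir E: edge -> no flip
Dir SW: first cell '.' (not opp) -> no flip
Dir S: first cell '.' (not opp) -> no flip
Dir SE: edge -> no flip
All flips: (3,4)

Answer: ......
......
.BBB..
..BWBW
....WB
......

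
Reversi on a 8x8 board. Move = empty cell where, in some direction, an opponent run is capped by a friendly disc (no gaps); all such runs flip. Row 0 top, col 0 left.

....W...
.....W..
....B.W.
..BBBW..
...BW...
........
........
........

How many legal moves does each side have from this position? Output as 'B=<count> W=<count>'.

Answer: B=6 W=5

Derivation:
-- B to move --
(0,3): no bracket -> illegal
(0,5): no bracket -> illegal
(0,6): flips 1 -> legal
(1,3): no bracket -> illegal
(1,4): no bracket -> illegal
(1,6): no bracket -> illegal
(1,7): no bracket -> illegal
(2,5): no bracket -> illegal
(2,7): no bracket -> illegal
(3,6): flips 1 -> legal
(3,7): no bracket -> illegal
(4,5): flips 1 -> legal
(4,6): flips 1 -> legal
(5,3): no bracket -> illegal
(5,4): flips 1 -> legal
(5,5): flips 1 -> legal
B mobility = 6
-- W to move --
(1,3): flips 1 -> legal
(1,4): flips 2 -> legal
(2,1): no bracket -> illegal
(2,2): flips 1 -> legal
(2,3): no bracket -> illegal
(2,5): no bracket -> illegal
(3,1): flips 3 -> legal
(4,1): no bracket -> illegal
(4,2): flips 3 -> legal
(4,5): no bracket -> illegal
(5,2): no bracket -> illegal
(5,3): no bracket -> illegal
(5,4): no bracket -> illegal
W mobility = 5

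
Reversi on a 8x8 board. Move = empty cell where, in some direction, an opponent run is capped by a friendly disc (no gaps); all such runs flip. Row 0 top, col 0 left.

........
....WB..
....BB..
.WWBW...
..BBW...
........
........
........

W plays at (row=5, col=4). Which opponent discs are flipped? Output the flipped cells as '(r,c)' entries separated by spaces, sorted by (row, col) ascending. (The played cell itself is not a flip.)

Dir NW: opp run (4,3) capped by W -> flip
Dir N: first cell 'W' (not opp) -> no flip
Dir NE: first cell '.' (not opp) -> no flip
Dir W: first cell '.' (not opp) -> no flip
Dir E: first cell '.' (not opp) -> no flip
Dir SW: first cell '.' (not opp) -> no flip
Dir S: first cell '.' (not opp) -> no flip
Dir SE: first cell '.' (not opp) -> no flip

Answer: (4,3)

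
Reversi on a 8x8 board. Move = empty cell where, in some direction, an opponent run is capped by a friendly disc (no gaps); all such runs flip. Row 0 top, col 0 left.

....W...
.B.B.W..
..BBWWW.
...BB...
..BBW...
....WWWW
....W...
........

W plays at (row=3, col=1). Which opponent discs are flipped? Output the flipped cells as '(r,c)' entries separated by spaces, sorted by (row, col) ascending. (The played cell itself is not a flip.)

Dir NW: first cell '.' (not opp) -> no flip
Dir N: first cell '.' (not opp) -> no flip
Dir NE: opp run (2,2) (1,3) capped by W -> flip
Dir W: first cell '.' (not opp) -> no flip
Dir E: first cell '.' (not opp) -> no flip
Dir SW: first cell '.' (not opp) -> no flip
Dir S: first cell '.' (not opp) -> no flip
Dir SE: opp run (4,2), next='.' -> no flip

Answer: (1,3) (2,2)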